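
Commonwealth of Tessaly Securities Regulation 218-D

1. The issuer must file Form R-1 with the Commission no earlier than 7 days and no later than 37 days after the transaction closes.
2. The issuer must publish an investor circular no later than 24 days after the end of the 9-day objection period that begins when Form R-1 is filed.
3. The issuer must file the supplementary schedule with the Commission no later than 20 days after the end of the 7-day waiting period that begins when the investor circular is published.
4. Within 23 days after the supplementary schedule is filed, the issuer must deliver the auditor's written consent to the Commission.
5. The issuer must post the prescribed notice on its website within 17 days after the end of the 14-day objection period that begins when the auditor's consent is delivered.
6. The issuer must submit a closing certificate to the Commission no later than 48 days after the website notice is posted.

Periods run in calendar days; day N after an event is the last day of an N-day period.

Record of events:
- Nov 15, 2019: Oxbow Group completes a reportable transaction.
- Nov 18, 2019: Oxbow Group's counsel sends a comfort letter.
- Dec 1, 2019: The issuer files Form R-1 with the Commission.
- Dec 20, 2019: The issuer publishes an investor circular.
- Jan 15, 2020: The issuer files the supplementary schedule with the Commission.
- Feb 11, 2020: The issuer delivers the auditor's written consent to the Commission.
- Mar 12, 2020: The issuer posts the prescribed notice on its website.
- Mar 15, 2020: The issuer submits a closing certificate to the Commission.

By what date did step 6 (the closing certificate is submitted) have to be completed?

Apr 29, 2020

Step 6 runs from Mar 12, 2020, when the website notice is posted. 48 days after Mar 12, 2020 is Apr 29, 2020.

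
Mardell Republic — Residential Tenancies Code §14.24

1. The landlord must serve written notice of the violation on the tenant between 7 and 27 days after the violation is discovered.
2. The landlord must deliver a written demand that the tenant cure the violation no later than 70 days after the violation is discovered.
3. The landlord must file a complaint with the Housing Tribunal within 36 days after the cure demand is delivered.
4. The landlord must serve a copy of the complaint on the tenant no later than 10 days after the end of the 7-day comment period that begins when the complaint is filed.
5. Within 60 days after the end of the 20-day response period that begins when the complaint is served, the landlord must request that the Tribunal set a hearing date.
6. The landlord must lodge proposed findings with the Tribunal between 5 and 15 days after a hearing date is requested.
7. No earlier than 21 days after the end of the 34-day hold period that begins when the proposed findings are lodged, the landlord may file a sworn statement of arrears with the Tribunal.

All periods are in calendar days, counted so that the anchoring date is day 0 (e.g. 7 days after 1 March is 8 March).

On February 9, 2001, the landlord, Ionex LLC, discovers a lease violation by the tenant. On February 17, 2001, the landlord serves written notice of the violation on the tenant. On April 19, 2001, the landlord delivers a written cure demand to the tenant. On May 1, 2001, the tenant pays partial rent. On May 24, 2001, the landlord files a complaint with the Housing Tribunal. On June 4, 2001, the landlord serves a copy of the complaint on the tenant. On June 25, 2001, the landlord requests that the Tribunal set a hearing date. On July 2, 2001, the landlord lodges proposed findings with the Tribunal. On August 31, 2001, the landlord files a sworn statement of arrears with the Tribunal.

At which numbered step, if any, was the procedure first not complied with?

(1) the permitted window runs from February 9, 2001 + 7 = February 16, 2001 to February 9, 2001 + 27 = March 8, 2001; done February 17, 2001 — within the window.
(2) due by February 9, 2001 + 70 days = April 20, 2001; completed April 19, 2001, before the deadline.
(3) due by April 19, 2001 + 36 days = May 25, 2001; completed May 24, 2001, before the deadline.
(4) due by May 31, 2001 + 10 days = June 10, 2001; completed June 4, 2001, before the deadline.
(5) due by June 24, 2001 + 60 days = August 23, 2001; completed June 25, 2001, before the deadline.
(6) the permitted window runs from June 25, 2001 + 5 = June 30, 2001 to June 25, 2001 + 15 = July 10, 2001; done July 2, 2001 — within the window.
(7) permitted from August 5, 2001 + 21 days = August 26, 2001 onward; done August 31, 2001, after the minimum wait.

None — every step was satisfied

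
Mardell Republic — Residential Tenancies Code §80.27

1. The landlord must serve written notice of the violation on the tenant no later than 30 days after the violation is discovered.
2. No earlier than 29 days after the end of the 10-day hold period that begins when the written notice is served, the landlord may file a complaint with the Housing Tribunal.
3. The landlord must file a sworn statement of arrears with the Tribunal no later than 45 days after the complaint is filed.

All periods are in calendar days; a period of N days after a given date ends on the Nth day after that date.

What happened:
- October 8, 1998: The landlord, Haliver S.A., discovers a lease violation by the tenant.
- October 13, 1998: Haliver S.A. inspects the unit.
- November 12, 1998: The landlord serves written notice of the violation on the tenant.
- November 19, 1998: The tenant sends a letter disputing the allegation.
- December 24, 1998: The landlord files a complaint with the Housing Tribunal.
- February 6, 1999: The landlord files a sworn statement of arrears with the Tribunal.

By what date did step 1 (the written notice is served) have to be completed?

Step 1 runs from October 8, 1998, when the violation is discovered. 30 days after October 8, 1998 is November 7, 1998.

November 7, 1998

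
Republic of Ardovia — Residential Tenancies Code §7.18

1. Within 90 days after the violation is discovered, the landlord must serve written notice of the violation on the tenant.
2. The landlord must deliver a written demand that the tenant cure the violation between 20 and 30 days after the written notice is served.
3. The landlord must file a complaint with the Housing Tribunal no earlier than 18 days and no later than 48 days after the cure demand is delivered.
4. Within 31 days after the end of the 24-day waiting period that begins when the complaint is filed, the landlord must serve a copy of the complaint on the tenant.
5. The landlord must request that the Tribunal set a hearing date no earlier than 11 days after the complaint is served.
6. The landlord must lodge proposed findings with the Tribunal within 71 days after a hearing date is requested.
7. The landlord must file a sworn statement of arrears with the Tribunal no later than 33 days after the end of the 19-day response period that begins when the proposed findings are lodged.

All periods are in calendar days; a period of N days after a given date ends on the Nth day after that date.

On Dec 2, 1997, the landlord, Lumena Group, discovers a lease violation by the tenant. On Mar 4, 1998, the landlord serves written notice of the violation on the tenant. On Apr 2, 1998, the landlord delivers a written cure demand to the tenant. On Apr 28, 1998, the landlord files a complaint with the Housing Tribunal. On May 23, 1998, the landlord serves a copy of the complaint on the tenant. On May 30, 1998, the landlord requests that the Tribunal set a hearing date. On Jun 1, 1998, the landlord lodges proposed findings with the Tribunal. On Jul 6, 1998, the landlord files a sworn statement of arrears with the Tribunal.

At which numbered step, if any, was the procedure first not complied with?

Step 1: 90 days after Dec 2, 1997 (when the violation is discovered) is Mar 2, 1998; done Mar 4, 1998 — 2 days late.

Step 1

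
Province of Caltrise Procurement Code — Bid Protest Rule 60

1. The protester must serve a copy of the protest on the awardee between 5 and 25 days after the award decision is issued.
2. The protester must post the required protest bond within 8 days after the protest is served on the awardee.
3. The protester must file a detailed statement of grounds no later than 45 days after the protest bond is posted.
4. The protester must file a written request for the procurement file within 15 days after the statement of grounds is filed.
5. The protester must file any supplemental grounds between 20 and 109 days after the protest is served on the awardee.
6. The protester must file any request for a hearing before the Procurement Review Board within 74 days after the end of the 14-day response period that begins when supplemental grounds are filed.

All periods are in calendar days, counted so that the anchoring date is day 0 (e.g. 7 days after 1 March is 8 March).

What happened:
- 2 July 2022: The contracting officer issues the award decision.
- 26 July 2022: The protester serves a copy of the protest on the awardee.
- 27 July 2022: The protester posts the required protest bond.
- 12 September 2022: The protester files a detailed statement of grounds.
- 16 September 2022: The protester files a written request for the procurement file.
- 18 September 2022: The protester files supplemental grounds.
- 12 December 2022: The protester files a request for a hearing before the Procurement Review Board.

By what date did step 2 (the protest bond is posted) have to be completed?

3 August 2022

Step 2 runs from 26 July 2022, when the protest is served on the awardee. 8 days after 26 July 2022 is 3 August 2022.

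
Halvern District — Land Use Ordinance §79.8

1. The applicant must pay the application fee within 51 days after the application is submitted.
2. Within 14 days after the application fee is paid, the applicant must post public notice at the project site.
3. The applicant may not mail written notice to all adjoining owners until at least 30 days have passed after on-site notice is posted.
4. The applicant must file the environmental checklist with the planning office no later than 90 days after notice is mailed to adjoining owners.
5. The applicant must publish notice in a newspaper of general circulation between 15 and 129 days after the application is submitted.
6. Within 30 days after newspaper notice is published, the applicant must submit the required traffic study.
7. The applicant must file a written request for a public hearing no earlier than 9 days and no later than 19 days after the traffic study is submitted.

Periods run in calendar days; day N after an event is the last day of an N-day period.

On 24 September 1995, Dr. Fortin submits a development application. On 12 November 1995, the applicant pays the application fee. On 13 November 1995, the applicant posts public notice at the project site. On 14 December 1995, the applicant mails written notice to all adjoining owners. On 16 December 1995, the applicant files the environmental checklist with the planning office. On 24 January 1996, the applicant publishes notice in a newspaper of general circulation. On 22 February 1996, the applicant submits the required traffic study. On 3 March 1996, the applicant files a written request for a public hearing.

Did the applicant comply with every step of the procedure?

(1) due by 24 September 1995 + 51 days = 14 November 1995; done 12 November 1995 — timely.
(2) due by 12 November 1995 + 14 days = 26 November 1995; 13 November 1995 is within that limit.
(3) permitted from 13 November 1995 + 30 days = 13 December 1995 onward; 14 December 1995 is on or after that date.
(4) due by 14 December 1995 + 90 days = 13 March 1996; completed 16 December 1995, before the deadline.
(5) the permitted window runs from 24 September 1995 + 15 = 9 October 1995 to 24 September 1995 + 129 = 31 January 1996; 24 January 1996 falls inside that range.
(6) due by 24 January 1996 + 30 days = 23 February 1996; done 22 February 1996 — timely.
(7) the permitted window runs from 22 February 1996 + 9 = 2 March 1996 to 22 February 1996 + 19 = 12 March 1996; done 3 March 1996, which is between those dates.

Yes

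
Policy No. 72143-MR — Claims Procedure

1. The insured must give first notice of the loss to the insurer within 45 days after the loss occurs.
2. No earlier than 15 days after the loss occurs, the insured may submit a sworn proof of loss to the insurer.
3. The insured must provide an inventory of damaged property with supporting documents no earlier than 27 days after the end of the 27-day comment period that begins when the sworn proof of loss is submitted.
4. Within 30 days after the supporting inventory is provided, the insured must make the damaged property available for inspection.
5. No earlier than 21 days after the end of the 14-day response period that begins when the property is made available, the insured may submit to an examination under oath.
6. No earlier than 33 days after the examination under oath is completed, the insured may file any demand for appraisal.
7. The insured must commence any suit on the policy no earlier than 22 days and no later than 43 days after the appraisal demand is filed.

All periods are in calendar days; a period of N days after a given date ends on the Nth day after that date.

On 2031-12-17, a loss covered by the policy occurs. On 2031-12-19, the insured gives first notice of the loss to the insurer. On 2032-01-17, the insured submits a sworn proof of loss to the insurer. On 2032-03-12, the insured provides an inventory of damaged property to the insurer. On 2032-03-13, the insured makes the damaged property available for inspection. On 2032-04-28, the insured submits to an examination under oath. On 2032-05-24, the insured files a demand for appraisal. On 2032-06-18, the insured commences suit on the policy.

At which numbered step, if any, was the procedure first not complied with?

Step 6

Step 1: 45 days after 2031-12-17 (when the loss occurs) is 2032-01-31; done 2031-12-19 — timely.
Step 2: the earliest permitted date is 15 days after 2031-12-17 (when the loss occurs), i.e. 2032-01-01; done 2032-01-17, after the minimum wait.
Step 3: the earliest permitted date is 27 days after 2032-02-13 (end of the 27-day comment period, which began when the sworn proof of loss is submitted on 2032-01-17), i.e. 2032-03-11; 2032-03-12 is on or after that date.
Step 4: 30 days after 2032-03-12 (when the supporting inventory is provided) is 2032-04-11; completed 2032-03-13, before the deadline.
Step 5: the earliest permitted date is 21 days after 2032-03-27 (end of the 14-day response period, which began when the property is made available on 2032-03-13), i.e. 2032-04-17; 2032-04-28 is on or after that date.
Step 6: the earliest permitted date is 33 days after 2032-04-28 (when the examination under oath is completed), i.e. 2032-05-31; 2032-05-24 is 7 days before the earliest permitted date.
The analysis stops there.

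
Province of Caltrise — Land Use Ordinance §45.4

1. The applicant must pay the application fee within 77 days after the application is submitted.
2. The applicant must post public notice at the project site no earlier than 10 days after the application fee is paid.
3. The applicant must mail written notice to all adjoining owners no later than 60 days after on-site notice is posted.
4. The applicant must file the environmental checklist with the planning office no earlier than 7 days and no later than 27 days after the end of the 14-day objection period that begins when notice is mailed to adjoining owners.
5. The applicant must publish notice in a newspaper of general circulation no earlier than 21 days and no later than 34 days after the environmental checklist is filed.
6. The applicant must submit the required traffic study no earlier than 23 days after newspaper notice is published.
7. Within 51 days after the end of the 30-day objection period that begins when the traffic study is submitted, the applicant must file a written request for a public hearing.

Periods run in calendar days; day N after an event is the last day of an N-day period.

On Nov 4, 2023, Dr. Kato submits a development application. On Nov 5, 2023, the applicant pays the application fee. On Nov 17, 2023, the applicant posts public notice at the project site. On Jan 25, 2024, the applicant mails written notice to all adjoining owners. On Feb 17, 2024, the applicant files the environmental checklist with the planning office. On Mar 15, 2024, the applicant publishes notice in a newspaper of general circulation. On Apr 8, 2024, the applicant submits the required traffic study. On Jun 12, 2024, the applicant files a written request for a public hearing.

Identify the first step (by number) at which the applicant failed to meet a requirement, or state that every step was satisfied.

(1) due by Nov 4, 2023 + 77 days = Jan 20, 2024; completed Nov 5, 2023, before the deadline.
(2) permitted from Nov 5, 2023 + 10 days = Nov 15, 2023 onward; done Nov 17, 2023, after the minimum wait.
(3) due by Nov 17, 2023 + 60 days = Jan 16, 2024; not done until Jan 25, 2024, 9 days after the deadline.
No need to go further; step 3 was not satisfied.

Step 3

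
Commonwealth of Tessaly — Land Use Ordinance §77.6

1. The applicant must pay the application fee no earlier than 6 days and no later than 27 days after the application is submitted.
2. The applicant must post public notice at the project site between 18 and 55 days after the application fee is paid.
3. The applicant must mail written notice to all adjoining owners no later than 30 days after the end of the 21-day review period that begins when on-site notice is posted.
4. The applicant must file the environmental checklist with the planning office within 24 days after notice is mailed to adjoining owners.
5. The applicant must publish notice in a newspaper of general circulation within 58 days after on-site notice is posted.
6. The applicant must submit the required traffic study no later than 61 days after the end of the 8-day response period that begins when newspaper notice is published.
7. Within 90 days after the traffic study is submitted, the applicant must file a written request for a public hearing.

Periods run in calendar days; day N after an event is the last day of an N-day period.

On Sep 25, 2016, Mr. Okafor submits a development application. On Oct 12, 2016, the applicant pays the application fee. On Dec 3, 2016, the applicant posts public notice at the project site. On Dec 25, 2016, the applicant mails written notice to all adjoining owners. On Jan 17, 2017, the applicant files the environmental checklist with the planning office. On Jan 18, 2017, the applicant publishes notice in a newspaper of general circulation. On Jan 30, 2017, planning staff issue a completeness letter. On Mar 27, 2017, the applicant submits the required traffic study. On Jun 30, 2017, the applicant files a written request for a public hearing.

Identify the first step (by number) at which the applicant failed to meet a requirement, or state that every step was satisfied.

Step 7

(1) the permitted window runs from Sep 25, 2016 + 6 = Oct 1, 2016 to Sep 25, 2016 + 27 = Oct 22, 2016; Oct 12, 2016 falls inside that range.
(2) the permitted window runs from Oct 12, 2016 + 18 = Oct 30, 2016 to Oct 12, 2016 + 55 = Dec 6, 2016; Dec 3, 2016 falls inside that range.
(3) due by Dec 24, 2016 + 30 days = Jan 23, 2017; done Dec 25, 2016 — timely.
(4) due by Dec 25, 2016 + 24 days = Jan 18, 2017; completed Jan 17, 2017, before the deadline.
(5) due by Dec 3, 2016 + 58 days = Jan 30, 2017; Jan 18, 2017 is within that limit.
(6) due by Jan 26, 2017 + 61 days = Mar 28, 2017; completed Mar 27, 2017, before the deadline.
(7) due by Mar 27, 2017 + 90 days = Jun 25, 2017; done Jun 30, 2017 — 5 days late.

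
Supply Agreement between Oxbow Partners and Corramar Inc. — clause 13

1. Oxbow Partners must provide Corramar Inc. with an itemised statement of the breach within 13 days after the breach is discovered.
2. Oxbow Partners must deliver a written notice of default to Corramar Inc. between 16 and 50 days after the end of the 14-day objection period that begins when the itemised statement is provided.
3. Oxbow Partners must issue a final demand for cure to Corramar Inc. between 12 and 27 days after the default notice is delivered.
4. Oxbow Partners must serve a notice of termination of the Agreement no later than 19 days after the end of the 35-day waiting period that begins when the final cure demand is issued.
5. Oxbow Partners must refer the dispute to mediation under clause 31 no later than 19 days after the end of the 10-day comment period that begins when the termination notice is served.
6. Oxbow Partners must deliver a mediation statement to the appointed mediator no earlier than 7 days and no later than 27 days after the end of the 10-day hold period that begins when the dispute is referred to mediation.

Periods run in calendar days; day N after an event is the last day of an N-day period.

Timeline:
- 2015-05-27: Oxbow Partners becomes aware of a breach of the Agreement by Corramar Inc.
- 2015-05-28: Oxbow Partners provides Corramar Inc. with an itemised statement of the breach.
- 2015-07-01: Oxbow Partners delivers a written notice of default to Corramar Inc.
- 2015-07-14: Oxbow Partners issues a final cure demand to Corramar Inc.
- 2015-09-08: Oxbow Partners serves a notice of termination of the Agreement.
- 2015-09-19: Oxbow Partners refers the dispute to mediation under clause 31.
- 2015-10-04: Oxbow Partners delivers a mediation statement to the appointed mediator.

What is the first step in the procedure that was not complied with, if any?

Step 4

Step 1: 13 days after 2015-05-27 (when the breach is discovered) is 2015-06-09; completed 2015-05-28, before the deadline.
Step 2: the window is 16–50 days after 2015-06-11 (end of the 14-day objection period, which began when the itemised statement is provided on 2015-05-28), so 2015-06-27 through 2015-07-31; done 2015-07-01 — within the window.
Step 3: the window is 12–27 days after 2015-07-01 (when the default notice is delivered), so 2015-07-13 through 2015-07-28; 2015-07-14 falls inside that range.
Step 4: 19 days after 2015-08-18 (end of the 35-day waiting period, which began when the final cure demand is issued on 2015-07-14) is 2015-09-06; not done until 2015-09-08, 2 days after the deadline.
No need to go further; step 4 was not satisfied.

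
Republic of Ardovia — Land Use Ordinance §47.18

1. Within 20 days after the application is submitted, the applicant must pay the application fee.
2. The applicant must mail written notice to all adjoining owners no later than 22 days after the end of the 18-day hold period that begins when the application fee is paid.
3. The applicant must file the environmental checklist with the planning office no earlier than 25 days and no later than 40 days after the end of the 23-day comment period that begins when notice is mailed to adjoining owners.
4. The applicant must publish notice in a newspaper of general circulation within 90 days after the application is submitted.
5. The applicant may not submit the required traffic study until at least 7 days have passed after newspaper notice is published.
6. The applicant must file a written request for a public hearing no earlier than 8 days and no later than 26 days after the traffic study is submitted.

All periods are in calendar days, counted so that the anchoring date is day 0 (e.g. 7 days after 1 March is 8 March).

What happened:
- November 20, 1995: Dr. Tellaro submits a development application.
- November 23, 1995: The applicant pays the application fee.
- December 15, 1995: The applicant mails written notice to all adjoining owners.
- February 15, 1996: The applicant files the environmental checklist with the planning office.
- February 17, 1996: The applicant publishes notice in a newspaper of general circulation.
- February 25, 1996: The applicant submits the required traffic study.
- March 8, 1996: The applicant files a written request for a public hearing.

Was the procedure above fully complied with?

(1) due by November 20, 1995 + 20 days = December 10, 1995; done November 23, 1995 — timely.
(2) due by December 11, 1995 + 22 days = January 2, 1996; completed December 15, 1995, before the deadline.
(3) the permitted window runs from January 7, 1996 + 25 = February 1, 1996 to January 7, 1996 + 40 = February 16, 1996; done February 15, 1996 — within the window.
(4) due by November 20, 1995 + 90 days = February 18, 1996; completed February 17, 1996, before the deadline.
(5) permitted from February 17, 1996 + 7 days = February 24, 1996 onward; done February 25, 1996 — permitted.
(6) the permitted window runs from February 25, 1996 + 8 = March 4, 1996 to February 25, 1996 + 26 = March 22, 1996; done March 8, 1996 — within the window.

Yes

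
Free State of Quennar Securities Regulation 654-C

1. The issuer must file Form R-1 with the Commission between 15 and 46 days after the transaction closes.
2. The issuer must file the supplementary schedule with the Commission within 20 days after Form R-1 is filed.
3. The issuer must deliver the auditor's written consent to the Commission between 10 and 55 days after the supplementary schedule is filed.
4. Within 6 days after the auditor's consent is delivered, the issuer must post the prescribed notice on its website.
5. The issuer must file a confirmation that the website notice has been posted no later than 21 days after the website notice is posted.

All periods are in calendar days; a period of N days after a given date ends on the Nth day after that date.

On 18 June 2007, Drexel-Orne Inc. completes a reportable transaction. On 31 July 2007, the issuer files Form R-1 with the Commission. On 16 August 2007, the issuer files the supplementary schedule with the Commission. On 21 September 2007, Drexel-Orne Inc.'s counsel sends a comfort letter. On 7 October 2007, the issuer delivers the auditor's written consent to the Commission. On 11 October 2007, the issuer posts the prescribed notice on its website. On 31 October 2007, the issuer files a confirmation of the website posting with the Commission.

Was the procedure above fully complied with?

Step 1: the window is 15–46 days after 18 June 2007 (when the transaction closes), so 3 July 2007 through 3 August 2007; 31 July 2007 falls inside that range.
Step 2: 20 days after 31 July 2007 (when Form R-1 is filed) is 20 August 2007; completed 16 August 2007, before the deadline.
Step 3: the window is 10–55 days after 16 August 2007 (when the supplementary schedule is filed), so 26 August 2007 through 10 October 2007; done 7 October 2007, which is between those dates.
Step 4: 6 days after 7 October 2007 (when the auditor's consent is delivered) is 13 October 2007; 11 October 2007 is within that limit.
Step 5: 21 days after 11 October 2007 (when the website notice is posted) is 1 November 2007; completed 31 October 2007, before the deadline.

Yes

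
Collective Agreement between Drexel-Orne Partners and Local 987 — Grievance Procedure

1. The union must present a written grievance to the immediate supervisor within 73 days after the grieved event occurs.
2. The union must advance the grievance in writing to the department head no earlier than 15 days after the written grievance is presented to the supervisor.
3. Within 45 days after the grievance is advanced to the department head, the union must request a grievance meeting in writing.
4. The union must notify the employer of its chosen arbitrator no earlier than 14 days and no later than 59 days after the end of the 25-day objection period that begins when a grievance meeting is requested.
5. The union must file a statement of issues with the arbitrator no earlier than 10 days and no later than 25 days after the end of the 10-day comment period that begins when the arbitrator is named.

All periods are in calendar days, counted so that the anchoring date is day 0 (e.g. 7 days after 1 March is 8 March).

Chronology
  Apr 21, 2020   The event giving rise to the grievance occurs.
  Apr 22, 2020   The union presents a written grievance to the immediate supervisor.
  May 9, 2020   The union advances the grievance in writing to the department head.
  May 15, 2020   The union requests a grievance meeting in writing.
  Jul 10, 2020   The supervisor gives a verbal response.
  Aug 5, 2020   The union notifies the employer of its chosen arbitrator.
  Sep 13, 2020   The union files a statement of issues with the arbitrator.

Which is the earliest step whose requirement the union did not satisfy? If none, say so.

Step 5

Step 1: 73 days after Apr 21, 2020 (when the grieved event occurs) is Jul 3, 2020; completed Apr 22, 2020, before the deadline.
Step 2: the earliest permitted date is 15 days after Apr 22, 2020 (when the written grievance is presented to the supervisor), i.e. May 7, 2020; May 9, 2020 is on or after that date.
Step 3: 45 days after May 9, 2020 (when the grievance is advanced to the department head) is Jun 23, 2020; done May 15, 2020 — timely.
Step 4: the window is 14–59 days after Jun 9, 2020 (end of the 25-day objection period, which began when a grievance meeting is requested on May 15, 2020), so Jun 23, 2020 through Aug 7, 2020; done Aug 5, 2020, which is between those dates.
Step 5: the window is 10–25 days after Aug 15, 2020 (end of the 10-day comment period, which began when the arbitrator is named on Aug 5, 2020), so Aug 25, 2020 through Sep 9, 2020; Sep 13, 2020 is 4 days past the end of the window.
No need to go further; step 5 was not satisfied.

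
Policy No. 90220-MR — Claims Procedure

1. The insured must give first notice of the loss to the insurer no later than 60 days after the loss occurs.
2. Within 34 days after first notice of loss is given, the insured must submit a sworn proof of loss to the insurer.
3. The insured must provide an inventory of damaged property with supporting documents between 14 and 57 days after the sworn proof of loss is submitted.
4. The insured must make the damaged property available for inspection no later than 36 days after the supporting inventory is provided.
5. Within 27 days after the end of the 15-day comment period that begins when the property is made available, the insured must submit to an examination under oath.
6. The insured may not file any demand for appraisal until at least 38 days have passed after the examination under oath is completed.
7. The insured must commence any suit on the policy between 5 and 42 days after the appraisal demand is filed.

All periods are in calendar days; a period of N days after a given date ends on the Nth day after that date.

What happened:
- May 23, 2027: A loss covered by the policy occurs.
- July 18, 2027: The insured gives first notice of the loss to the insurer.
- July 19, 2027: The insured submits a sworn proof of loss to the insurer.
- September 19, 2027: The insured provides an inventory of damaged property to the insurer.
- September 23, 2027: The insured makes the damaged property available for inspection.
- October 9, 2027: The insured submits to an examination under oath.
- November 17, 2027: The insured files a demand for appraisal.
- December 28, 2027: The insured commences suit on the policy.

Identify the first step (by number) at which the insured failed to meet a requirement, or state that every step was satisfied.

(1) due by May 23, 2027 + 60 days = July 22, 2027; done July 18, 2027 — timely.
(2) due by July 18, 2027 + 34 days = August 21, 2027; completed July 19, 2027, before the deadline.
(3) the permitted window runs from July 19, 2027 + 14 = August 2, 2027 to July 19, 2027 + 57 = September 14, 2027; done September 19, 2027 — 5 days after the window closed.
The analysis stops there.

Step 3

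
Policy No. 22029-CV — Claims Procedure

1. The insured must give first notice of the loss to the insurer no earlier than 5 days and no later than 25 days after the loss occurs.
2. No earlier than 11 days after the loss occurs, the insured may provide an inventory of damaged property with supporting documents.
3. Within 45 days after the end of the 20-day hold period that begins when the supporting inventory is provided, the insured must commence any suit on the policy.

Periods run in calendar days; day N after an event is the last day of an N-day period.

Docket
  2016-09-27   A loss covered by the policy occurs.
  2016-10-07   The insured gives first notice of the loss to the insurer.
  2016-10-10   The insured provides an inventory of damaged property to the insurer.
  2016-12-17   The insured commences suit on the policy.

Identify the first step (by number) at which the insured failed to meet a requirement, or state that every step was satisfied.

Step 1: the window is 5–25 days after 2016-09-27 (when the loss occurs), so 2016-10-02 through 2016-10-22; done 2016-10-07, which is between those dates.
Step 2: the earliest permitted date is 11 days after 2016-09-27 (when the loss occurs), i.e. 2016-10-08; 2016-10-10 is on or after that date.
Step 3: 45 days after 2016-10-30 (end of the 20-day hold period, which began when the supporting inventory is provided on 2016-10-10) is 2016-12-14; done 2016-12-17 — 3 days late.
No need to go further; step 3 was not satisfied.

Step 3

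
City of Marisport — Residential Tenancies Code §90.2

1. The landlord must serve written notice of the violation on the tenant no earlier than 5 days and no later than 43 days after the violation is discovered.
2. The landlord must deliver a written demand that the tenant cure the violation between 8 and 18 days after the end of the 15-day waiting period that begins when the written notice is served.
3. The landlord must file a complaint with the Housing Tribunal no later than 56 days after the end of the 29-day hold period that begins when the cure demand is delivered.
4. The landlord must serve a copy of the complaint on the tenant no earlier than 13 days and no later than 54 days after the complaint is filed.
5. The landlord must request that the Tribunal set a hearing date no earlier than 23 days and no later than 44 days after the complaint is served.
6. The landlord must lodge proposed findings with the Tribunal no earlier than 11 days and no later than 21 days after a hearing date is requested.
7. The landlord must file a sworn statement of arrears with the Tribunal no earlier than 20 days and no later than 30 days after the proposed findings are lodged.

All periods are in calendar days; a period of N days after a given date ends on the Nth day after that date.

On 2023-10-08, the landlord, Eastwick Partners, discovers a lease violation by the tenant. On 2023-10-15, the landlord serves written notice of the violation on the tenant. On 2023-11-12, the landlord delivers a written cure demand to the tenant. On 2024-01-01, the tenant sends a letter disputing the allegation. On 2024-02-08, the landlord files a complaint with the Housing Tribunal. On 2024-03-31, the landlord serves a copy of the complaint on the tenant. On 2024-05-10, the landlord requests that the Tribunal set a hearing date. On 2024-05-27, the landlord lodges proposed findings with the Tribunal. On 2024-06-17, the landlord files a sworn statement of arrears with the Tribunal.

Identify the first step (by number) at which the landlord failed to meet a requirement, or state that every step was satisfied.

Step 3

Step 1 — 5 and 43 days from 2023-10-08 (when the violation is discovered) are 2023-10-13 and 2023-11-20 respectively; done 2023-10-15, which is between those dates.
Step 2 — 8 and 18 days from 2023-10-30 (end of the 15-day waiting period, which began when the written notice is served on 2023-10-15) are 2023-11-07 and 2023-11-17 respectively; done 2023-11-12, which is between those dates.
Step 3 — counting 56 days from 2023-12-11 (end of the 29-day hold period, which began when the cure demand is delivered on 2023-11-12) gives a deadline of 2024-02-05; 2024-02-08 misses that deadline by 3 days.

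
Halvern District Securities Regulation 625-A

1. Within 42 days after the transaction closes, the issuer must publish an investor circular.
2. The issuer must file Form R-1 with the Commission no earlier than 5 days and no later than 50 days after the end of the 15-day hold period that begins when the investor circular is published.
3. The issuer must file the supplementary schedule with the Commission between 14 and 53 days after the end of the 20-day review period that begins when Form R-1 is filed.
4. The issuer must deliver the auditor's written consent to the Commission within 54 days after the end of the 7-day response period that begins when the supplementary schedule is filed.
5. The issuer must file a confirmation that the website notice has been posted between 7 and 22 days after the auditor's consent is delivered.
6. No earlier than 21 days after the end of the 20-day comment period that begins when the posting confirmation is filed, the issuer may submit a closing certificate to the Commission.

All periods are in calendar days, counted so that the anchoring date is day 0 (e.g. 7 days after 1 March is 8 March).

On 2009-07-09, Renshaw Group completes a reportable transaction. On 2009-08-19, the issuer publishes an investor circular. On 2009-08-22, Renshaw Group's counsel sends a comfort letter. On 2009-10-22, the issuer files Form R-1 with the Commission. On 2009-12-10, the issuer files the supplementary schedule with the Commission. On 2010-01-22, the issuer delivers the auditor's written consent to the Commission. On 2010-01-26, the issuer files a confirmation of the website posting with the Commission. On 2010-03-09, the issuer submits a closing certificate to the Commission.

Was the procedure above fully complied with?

No

Step 1: 42 days after 2009-07-09 (when the transaction closes) is 2009-08-20; 2009-08-19 is within that limit.
Step 2: the window is 5–50 days after 2009-09-03 (end of the 15-day hold period, which began when the investor circular is published on 2009-08-19), so 2009-09-08 through 2009-10-23; 2009-10-22 falls inside that range.
Step 3: the window is 14–53 days after 2009-11-11 (end of the 20-day review period, which began when Form R-1 is filed on 2009-10-22), so 2009-11-25 through 2010-01-03; done 2009-12-10 — within the window.
Step 4: 54 days after 2009-12-17 (end of the 7-day response period, which began when the supplementary schedule is filed on 2009-12-10) is 2010-02-09; 2010-01-22 is within that limit.
Step 5: the window is 7–22 days after 2010-01-22 (when the auditor's consent is delivered), so 2010-01-29 through 2010-02-13; 2010-01-26 is 3 days too early.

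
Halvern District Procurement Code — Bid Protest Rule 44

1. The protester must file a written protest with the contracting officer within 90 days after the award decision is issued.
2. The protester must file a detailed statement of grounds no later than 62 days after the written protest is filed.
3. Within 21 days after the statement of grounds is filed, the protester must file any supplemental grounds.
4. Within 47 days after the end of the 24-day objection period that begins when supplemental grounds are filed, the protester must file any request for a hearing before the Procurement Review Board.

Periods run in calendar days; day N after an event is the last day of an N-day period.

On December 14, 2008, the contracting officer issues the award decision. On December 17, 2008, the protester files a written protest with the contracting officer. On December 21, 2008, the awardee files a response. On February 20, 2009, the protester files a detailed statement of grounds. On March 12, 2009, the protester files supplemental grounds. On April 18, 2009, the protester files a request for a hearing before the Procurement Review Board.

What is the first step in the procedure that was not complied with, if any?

Step 2

Step 1: 90 days after December 14, 2008 (when the award decision is issued) is March 14, 2009; completed December 17, 2008, before the deadline.
Step 2: 62 days after December 17, 2008 (when the written protest is filed) is February 17, 2009; February 20, 2009 misses that deadline by 3 days.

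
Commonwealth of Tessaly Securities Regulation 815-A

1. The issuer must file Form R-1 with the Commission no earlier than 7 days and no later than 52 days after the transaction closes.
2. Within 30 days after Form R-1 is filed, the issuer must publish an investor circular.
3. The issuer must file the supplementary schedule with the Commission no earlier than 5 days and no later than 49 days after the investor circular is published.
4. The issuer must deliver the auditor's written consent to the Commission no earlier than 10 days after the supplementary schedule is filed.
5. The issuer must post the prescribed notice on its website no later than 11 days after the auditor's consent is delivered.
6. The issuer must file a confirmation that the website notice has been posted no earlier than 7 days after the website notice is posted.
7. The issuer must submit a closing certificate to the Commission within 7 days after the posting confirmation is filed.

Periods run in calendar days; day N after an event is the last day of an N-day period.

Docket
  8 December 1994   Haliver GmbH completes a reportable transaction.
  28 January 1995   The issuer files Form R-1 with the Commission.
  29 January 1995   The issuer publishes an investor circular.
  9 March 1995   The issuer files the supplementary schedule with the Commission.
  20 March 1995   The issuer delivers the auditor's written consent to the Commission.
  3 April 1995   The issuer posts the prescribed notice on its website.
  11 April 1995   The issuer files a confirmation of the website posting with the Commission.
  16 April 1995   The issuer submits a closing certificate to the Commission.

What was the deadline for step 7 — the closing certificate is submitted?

18 April 1995

Step 7 runs from 11 April 1995, when the posting confirmation is filed. 7 days after 11 April 1995 is 18 April 1995.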